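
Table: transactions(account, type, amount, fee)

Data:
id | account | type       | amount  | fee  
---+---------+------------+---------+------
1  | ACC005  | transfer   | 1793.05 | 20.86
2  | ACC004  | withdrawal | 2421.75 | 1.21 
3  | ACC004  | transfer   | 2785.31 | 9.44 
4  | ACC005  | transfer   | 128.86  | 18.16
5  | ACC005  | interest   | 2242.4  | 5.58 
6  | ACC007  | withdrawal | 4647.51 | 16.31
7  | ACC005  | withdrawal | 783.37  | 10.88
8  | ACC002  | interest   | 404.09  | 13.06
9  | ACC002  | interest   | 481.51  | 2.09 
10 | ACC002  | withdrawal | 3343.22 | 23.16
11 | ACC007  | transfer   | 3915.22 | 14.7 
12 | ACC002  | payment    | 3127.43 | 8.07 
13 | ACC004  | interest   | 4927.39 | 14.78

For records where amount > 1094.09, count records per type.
SELECT type, COUNT(*)
FROM transactions
WHERE amount > 1094.09
GROUP BY type

Note: WHERE filters rows before grouping.

Result:
  interest: 2
  payment: 1
  transfer: 3
  withdrawal: 3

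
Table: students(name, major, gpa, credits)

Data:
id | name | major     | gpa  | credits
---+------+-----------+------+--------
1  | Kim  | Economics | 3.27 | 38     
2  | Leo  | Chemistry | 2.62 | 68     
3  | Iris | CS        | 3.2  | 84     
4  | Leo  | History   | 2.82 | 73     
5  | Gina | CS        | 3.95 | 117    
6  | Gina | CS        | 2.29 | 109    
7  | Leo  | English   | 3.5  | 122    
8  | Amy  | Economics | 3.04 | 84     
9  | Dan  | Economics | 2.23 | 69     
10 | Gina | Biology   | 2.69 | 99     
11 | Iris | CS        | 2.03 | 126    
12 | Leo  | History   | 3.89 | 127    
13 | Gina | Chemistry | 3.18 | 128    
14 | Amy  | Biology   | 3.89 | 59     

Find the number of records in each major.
SELECT major, COUNT(*) as count
FROM students
GROUP BY major

Result:
  Biology: 2
  CS: 4
  Chemistry: 2
  Economics: 3
  English: 1
  History: 2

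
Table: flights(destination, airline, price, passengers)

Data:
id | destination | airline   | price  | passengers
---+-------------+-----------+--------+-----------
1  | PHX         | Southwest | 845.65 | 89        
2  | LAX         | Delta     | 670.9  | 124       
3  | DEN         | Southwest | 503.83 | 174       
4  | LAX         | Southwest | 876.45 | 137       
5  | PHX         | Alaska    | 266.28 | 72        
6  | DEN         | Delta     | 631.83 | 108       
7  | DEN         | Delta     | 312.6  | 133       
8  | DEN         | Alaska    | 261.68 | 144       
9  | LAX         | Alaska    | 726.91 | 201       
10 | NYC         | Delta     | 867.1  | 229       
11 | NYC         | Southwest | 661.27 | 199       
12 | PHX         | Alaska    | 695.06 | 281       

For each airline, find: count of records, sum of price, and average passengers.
SELECT airline,
       COUNT(*) as cnt,
       SUM(price) as total_price,
       AVG(passengers) as avg_passengers
FROM flights
GROUP BY airline

Result:
  Alaska: 4 records, 1949.93 total price, 174.50 avg passengers
  Delta: 4 records, 2482.43 total price, 148.50 avg passengers
  Southwest: 4 records, 2887.20 total price, 149.75 avg passengers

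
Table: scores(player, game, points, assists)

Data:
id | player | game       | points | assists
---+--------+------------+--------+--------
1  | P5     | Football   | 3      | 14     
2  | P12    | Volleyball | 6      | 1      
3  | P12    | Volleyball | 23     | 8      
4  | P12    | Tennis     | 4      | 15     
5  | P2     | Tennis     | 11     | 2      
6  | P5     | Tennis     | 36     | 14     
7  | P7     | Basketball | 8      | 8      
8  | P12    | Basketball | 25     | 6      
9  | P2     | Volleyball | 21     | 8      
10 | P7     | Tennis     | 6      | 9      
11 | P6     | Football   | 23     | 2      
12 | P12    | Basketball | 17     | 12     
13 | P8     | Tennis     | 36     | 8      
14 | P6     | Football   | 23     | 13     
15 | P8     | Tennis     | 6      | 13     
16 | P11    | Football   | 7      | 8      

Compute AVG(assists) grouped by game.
SELECT game, AVG(assists) as result
FROM scores
GROUP BY game

Result:
  Basketball: 8.67
  Football: 9.25
  Tennis: 10.17
  Volleyball: 5.67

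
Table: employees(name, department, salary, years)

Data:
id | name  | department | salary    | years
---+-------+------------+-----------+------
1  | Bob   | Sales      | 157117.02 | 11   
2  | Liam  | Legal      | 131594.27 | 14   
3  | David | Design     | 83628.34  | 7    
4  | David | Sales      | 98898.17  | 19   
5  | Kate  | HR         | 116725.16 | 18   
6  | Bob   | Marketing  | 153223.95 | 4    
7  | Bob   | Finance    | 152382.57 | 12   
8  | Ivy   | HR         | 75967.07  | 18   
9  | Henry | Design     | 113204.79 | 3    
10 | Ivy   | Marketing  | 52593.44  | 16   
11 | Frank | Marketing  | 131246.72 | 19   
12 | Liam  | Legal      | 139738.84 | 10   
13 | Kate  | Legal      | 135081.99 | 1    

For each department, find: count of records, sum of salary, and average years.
SELECT department,
       COUNT(*) as cnt,
       SUM(salary) as total_salary,
       AVG(years) as avg_years
FROM employees
GROUP BY department

Result:
  Design: 2 records, 196833.13 total salary, 5.00 avg years
  Finance: 1 records, 152382.57 total salary, 12.00 avg years
  HR: 2 records, 192692.23 total salary, 18.00 avg years
  Legal: 3 records, 406415.10 total salary, 8.33 avg years
  Marketing: 3 records, 337064.11 total salary, 13.00 avg years
  Sales: 2 records, 256015.19 total salary, 15.00 avg years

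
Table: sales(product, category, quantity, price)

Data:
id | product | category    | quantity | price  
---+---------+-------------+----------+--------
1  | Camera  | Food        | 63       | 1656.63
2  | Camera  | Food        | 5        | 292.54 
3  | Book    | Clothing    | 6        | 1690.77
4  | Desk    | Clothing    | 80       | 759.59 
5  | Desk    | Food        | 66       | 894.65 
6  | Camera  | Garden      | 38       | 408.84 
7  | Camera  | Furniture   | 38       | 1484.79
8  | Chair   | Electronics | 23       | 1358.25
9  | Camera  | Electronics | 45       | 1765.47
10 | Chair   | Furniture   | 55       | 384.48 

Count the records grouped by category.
SELECT category, COUNT(*) as count
FROM sales
GROUP BY category

Result:
  Clothing: 2
  Electronics: 2
  Food: 3
  Furniture: 2
  Garden: 1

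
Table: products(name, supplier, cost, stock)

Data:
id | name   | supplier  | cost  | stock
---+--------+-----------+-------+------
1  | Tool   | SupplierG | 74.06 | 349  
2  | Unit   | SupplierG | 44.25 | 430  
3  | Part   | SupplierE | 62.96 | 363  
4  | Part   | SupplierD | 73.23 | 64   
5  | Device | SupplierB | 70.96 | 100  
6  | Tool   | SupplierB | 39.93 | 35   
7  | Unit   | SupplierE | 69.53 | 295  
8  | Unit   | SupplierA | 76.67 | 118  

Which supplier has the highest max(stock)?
SELECT supplier, MAX(stock) as val
FROM products
GROUP BY supplier
ORDER BY val DESC
LIMIT 1

Result: SupplierG with max(stock) = 430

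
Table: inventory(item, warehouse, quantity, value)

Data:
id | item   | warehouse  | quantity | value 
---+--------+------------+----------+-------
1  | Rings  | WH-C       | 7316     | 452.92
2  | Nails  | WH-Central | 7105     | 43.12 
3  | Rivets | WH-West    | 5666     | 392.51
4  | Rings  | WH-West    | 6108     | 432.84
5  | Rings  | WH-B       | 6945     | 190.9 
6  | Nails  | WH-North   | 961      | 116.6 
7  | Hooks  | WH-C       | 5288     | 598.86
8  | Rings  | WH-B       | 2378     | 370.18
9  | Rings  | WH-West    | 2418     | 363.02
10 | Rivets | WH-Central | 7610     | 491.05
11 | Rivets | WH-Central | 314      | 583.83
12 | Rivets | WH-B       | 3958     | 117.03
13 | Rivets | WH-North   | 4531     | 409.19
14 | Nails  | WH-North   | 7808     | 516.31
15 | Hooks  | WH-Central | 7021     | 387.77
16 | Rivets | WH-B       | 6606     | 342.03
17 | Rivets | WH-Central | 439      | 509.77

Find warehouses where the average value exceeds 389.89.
SELECT warehouse, AVG(value)
FROM inventory
GROUP BY warehouse
HAVING AVG(value) > 389.89

Result:
  WH-C: avg=525.89
  WH-Central: avg=403.11
  WH-West: avg=396.12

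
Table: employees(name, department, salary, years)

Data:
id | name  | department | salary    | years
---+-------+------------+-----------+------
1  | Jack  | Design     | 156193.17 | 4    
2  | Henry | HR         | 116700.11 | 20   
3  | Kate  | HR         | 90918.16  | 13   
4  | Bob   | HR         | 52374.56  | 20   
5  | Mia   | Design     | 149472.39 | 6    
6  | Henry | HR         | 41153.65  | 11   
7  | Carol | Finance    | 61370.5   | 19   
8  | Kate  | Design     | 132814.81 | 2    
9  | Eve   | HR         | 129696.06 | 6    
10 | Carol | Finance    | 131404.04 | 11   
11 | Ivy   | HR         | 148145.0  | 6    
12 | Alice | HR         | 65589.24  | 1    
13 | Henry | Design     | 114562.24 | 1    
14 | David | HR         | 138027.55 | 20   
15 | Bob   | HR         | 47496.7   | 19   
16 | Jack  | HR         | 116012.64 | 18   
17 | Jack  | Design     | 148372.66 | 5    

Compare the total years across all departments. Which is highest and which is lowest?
SELECT department, SUM(years)
FROM employees
GROUP BY department
ORDER BY SUM(years)

All groups:
  Design: 18
  Finance: 30
  HR: 134

Highest: HR (134)
Lowest: Design (18)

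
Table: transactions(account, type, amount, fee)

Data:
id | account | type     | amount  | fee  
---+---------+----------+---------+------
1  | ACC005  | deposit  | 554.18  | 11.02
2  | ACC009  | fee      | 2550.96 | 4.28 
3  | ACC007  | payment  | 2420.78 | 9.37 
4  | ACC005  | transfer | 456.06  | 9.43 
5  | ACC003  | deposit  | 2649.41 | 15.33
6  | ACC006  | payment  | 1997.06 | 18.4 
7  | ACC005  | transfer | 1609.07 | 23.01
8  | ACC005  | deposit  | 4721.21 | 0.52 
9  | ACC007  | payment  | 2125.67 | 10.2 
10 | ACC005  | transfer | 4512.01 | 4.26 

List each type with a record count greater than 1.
SELECT type, COUNT(*) as cnt
FROM transactions
GROUP BY type
HAVING COUNT(*) > 1

Result:
  deposit: 3
  payment: 3
  transfer: 3

Note: HAVING filters groups after aggregation, WHERE filters rows before.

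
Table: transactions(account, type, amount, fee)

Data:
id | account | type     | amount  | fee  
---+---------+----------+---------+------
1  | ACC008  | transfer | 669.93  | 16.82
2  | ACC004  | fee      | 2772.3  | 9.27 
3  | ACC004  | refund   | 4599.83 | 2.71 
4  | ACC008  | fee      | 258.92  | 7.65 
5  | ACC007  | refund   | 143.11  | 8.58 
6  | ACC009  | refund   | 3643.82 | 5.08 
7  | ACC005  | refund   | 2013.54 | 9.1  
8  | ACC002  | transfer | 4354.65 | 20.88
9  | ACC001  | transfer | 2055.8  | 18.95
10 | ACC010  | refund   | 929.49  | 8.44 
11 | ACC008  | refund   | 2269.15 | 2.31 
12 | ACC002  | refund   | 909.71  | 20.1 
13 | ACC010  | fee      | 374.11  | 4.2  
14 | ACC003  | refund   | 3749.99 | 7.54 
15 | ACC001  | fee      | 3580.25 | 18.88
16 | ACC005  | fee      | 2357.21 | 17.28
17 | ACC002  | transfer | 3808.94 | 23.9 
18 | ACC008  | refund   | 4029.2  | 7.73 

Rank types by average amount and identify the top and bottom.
SELECT type, AVG(amount)
FROM transactions
GROUP BY type
ORDER BY AVG(amount)

All groups:
  fee: 1868.56
  refund: 2476.43
  transfer: 2722.33

Highest: transfer (2722.33)
Lowest: fee (1868.56)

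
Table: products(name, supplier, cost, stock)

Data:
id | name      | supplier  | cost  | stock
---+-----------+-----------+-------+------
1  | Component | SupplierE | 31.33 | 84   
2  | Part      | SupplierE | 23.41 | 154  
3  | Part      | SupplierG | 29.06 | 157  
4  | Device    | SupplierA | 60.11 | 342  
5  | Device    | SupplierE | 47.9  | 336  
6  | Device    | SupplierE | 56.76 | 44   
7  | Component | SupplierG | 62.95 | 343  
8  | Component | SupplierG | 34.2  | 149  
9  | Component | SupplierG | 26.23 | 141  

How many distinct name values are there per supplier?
SELECT supplier, COUNT(DISTINCT name)
FROM products
GROUP BY supplier

Result:
  SupplierA: 1 distinct
  SupplierE: 3 distinct
  SupplierG: 2 distinct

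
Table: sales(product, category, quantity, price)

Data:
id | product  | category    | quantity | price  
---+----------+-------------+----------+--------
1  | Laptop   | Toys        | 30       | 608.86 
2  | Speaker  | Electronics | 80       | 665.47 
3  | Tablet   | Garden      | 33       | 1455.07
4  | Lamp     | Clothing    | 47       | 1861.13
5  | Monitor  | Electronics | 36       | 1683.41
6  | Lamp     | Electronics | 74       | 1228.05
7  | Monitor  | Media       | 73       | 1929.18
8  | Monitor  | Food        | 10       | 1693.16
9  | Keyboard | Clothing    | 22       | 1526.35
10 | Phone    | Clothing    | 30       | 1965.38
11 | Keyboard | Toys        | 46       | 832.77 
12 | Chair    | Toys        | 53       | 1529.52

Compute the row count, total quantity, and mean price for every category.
SELECT category,
       COUNT(*) as cnt,
       SUM(quantity) as total_quantity,
       AVG(price) as avg_price
FROM sales
GROUP BY category

Result:
  Clothing: 3 records, 99 total quantity, 1784.29 avg price
  Electronics: 3 records, 190 total quantity, 1192.31 avg price
  Food: 1 records, 10 total quantity, 1693.16 avg price
  Garden: 1 records, 33 total quantity, 1455.07 avg price
  Media: 1 records, 73 total quantity, 1929.18 avg price
  Toys: 3 records, 129 total quantity, 990.38 avg price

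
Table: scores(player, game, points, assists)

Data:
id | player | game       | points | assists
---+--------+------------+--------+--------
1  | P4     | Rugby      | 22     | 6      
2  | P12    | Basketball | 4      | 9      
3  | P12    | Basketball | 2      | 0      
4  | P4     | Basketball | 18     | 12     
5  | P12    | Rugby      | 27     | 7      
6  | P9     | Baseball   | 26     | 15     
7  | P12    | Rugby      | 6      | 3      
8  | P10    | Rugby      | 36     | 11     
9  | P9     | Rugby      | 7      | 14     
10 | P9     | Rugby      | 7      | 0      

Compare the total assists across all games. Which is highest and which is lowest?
SELECT game, SUM(assists)
FROM scores
GROUP BY game
ORDER BY SUM(assists)

All groups:
  Baseball: 15
  Basketball: 21
  Rugby: 41

Highest: Rugby (41)
Lowest: Baseball (15)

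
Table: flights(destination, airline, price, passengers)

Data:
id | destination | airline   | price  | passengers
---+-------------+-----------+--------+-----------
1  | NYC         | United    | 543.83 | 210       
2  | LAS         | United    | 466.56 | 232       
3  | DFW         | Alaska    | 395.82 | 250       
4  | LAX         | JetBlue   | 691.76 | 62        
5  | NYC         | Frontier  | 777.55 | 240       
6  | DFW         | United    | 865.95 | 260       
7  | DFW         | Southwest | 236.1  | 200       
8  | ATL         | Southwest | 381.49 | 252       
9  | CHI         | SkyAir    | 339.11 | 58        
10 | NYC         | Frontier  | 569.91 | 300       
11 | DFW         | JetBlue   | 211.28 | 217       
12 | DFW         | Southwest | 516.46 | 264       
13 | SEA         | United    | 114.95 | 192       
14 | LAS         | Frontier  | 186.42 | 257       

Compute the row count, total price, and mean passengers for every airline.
SELECT airline,
       COUNT(*) as cnt,
       SUM(price) as total_price,
       AVG(passengers) as avg_passengers
FROM flights
GROUP BY airline

Result:
  Alaska: 1 records, 395.82 total price, 250.00 avg passengers
  Frontier: 3 records, 1533.88 total price, 265.67 avg passengers
  JetBlue: 2 records, 903.04 total price, 139.50 avg passengers
  SkyAir: 1 records, 339.11 total price, 58.00 avg passengers
  Southwest: 3 records, 1134.05 total price, 238.67 avg passengers
  United: 4 records, 1991.29 total price, 223.50 avg passengers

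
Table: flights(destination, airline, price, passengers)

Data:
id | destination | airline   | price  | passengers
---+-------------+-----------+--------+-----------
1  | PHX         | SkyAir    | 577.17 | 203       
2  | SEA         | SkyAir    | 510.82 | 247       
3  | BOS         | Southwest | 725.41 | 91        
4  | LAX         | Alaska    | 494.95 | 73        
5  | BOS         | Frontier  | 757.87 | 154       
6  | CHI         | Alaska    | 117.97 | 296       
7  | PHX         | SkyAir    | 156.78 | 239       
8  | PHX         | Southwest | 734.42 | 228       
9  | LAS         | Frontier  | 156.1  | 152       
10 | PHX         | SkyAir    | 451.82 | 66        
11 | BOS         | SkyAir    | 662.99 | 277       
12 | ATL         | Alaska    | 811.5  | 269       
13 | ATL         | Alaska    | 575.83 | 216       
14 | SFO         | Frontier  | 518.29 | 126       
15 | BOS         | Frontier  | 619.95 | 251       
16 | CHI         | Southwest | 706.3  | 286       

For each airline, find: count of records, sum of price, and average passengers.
SELECT airline,
       COUNT(*) as cnt,
       SUM(price) as total_price,
       AVG(passengers) as avg_passengers
FROM flights
GROUP BY airline

Result:
  Alaska: 4 records, 2000.25 total price, 213.50 avg passengers
  Frontier: 4 records, 2052.21 total price, 170.75 avg passengers
  SkyAir: 5 records, 2359.58 total price, 206.40 avg passengers
  Southwest: 3 records, 2166.13 total price, 201.67 avg passengers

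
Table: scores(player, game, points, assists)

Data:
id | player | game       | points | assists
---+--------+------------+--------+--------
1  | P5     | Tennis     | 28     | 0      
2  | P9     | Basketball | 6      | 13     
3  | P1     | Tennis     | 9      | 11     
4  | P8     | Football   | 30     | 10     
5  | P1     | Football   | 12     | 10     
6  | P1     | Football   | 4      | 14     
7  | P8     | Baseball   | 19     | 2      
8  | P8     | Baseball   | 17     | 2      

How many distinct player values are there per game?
SELECT game, COUNT(DISTINCT player)
FROM scores
GROUP BY game

Result:
  Baseball: 1 distinct
  Basketball: 1 distinct
  Football: 2 distinct
  Tennis: 2 distinct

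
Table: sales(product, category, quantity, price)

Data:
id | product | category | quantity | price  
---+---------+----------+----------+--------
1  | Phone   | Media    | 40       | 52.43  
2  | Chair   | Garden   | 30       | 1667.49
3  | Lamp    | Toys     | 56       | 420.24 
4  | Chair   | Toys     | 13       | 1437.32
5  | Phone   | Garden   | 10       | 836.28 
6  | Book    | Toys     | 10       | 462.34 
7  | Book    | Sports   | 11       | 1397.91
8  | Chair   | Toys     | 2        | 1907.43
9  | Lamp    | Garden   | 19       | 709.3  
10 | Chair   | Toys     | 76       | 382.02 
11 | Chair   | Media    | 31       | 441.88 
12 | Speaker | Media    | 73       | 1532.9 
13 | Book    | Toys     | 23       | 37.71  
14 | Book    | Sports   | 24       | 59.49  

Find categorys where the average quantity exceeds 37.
SELECT category, AVG(quantity)
FROM sales
GROUP BY category
HAVING AVG(quantity) > 37

Result:
  Media: avg=48.00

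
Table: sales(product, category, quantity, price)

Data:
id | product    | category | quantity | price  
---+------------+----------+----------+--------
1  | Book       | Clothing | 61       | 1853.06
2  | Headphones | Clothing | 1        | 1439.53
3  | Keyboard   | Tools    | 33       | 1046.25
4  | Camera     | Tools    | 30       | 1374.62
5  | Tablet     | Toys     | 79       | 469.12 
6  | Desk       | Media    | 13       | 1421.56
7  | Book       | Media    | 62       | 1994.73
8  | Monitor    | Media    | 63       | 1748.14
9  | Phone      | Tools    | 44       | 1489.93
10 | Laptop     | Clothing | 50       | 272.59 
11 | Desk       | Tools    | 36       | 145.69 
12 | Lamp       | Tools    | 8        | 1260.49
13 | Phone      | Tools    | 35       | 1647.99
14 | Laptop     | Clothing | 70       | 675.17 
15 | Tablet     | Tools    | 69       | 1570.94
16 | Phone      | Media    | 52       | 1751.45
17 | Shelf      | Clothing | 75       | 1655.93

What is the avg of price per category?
SELECT category, AVG(price) as result
FROM sales
GROUP BY category

Result:
  Clothing: 1179.26
  Media: 1728.97
  Tools: 1219.42
  Toys: 469.12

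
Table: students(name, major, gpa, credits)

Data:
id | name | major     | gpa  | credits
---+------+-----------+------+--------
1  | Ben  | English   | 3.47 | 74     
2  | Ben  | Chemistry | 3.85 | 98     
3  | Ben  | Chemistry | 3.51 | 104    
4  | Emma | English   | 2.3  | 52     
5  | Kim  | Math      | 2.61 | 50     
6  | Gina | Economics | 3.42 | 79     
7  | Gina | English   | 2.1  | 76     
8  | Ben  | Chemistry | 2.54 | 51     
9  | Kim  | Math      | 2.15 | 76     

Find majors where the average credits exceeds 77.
SELECT major, AVG(credits)
FROM students
GROUP BY major
HAVING AVG(credits) > 77

Result:
  Chemistry: avg=84.33
  Economics: avg=79.00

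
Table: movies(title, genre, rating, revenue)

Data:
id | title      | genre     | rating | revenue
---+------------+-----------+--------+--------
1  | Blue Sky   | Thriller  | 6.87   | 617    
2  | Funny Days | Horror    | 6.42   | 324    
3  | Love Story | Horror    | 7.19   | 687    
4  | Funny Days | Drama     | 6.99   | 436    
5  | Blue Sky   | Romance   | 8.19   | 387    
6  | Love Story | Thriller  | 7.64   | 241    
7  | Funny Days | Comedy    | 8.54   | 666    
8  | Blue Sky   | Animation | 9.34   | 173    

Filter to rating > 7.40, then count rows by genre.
SELECT genre, COUNT(*)
FROM movies
WHERE rating > 7.40
GROUP BY genre

Note: WHERE filters rows before grouping.

Result:
  Animation: 1
  Comedy: 1
  Romance: 1
  Thriller: 1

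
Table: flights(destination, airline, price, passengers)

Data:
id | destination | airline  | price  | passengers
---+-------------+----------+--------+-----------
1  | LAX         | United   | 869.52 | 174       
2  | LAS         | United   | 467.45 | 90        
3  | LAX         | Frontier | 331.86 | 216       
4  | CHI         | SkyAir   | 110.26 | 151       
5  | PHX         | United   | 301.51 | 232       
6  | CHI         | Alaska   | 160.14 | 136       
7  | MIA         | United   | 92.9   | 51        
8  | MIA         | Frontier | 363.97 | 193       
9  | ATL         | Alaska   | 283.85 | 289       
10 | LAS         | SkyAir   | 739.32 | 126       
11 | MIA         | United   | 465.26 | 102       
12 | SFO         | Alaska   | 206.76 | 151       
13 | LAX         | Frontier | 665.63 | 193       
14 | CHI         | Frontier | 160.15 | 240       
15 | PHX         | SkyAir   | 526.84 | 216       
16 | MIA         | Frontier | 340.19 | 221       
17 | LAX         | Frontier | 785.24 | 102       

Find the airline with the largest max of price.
SELECT airline, MAX(price) as val
FROM flights
GROUP BY airline
ORDER BY val DESC
LIMIT 1

Result: United with max(price) = 869.52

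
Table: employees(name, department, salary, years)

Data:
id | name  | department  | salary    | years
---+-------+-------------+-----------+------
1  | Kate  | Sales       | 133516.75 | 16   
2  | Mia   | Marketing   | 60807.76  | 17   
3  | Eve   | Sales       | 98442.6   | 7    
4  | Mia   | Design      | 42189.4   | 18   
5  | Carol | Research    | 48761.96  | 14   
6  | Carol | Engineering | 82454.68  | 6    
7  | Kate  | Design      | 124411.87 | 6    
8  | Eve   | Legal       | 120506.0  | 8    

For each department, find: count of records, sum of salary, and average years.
SELECT department,
       COUNT(*) as cnt,
       SUM(salary) as total_salary,
       AVG(years) as avg_years
FROM employees
GROUP BY department

Result:
  Design: 2 records, 166601.27 total salary, 12.00 avg years
  Engineering: 1 records, 82454.68 total salary, 6.00 avg years
  Legal: 1 records, 120506.00 total salary, 8.00 avg years
  Marketing: 1 records, 60807.76 total salary, 17.00 avg years
  Research: 1 records, 48761.96 total salary, 14.00 avg years
  Sales: 2 records, 231959.35 total salary, 11.50 avg years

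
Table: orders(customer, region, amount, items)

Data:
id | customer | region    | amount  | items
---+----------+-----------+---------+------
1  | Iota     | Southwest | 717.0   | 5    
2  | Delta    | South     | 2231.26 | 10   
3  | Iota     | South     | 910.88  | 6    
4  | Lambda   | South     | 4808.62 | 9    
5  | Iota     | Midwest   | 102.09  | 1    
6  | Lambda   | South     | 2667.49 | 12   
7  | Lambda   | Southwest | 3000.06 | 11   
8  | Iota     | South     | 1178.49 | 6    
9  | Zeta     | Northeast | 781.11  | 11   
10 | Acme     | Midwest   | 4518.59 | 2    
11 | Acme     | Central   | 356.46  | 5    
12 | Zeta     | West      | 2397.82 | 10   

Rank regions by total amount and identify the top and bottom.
SELECT region, SUM(amount)
FROM orders
GROUP BY region
ORDER BY SUM(amount)

All groups:
  Central: 356.46
  Northeast: 781.11
  West: 2397.82
  Southwest: 3717.06
  Midwest: 4620.68
  South: 11796.74

Highest: South (11796.74)
Lowest: Central (356.46)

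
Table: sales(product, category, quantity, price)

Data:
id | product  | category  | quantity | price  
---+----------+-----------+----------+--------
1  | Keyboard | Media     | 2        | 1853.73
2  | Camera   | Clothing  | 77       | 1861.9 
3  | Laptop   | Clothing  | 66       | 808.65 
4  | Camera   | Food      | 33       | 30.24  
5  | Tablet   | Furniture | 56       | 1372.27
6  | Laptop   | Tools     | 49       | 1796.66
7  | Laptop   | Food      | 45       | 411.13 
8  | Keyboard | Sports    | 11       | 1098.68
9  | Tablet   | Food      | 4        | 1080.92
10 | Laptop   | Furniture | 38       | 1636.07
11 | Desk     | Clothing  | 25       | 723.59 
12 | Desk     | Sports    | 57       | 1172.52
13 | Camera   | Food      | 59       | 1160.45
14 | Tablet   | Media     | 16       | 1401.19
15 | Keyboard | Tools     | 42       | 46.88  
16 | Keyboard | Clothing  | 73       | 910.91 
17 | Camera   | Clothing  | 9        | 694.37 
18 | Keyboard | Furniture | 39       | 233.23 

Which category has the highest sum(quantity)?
SELECT category, SUM(quantity) as val
FROM sales
GROUP BY category
ORDER BY val DESC
LIMIT 1

Result: Clothing with sum(quantity) = 250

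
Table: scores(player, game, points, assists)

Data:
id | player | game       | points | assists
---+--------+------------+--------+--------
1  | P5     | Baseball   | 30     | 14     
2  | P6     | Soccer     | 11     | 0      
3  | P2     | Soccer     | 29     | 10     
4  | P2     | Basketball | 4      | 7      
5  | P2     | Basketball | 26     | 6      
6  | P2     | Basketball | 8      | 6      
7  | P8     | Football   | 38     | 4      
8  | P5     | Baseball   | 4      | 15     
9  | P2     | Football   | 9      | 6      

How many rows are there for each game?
SELECT game, COUNT(*) as count
FROM scores
GROUP BY game

Result:
  Baseball: 2
  Basketball: 3
  Football: 2
  Soccer: 2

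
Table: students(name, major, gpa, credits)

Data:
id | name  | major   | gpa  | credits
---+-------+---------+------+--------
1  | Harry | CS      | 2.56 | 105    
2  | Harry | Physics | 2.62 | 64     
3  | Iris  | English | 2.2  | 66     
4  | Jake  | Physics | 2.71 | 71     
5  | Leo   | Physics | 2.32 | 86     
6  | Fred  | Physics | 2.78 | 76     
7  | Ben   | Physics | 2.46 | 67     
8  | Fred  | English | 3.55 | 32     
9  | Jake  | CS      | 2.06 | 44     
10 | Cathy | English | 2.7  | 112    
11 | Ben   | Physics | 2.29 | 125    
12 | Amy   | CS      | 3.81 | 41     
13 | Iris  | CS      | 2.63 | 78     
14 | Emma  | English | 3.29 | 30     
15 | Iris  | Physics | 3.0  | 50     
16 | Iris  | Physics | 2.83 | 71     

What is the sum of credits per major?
SELECT major, SUM(credits) as result
FROM students
GROUP BY major

Result:
  CS: 268
  English: 240
  Physics: 610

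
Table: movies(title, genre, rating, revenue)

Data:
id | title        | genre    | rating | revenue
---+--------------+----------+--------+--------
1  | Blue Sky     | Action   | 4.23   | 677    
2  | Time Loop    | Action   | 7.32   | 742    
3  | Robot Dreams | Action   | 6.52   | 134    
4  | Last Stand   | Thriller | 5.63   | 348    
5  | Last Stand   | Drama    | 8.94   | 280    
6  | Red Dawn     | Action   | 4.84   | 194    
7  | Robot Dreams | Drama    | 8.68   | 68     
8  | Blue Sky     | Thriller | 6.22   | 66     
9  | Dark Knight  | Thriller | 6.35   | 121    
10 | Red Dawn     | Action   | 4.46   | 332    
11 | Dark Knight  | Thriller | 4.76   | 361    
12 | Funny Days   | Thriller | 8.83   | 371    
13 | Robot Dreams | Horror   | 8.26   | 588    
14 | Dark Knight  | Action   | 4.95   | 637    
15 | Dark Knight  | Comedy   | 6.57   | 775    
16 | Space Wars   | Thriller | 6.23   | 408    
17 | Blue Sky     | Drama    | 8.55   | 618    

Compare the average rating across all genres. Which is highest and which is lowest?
SELECT genre, AVG(rating)
FROM movies
GROUP BY genre
ORDER BY AVG(rating)

All groups:
  Action: 5.39
  Thriller: 6.34
  Comedy: 6.57
  Horror: 8.26
  Drama: 8.72

Highest: Drama (8.72)
Lowest: Action (5.39)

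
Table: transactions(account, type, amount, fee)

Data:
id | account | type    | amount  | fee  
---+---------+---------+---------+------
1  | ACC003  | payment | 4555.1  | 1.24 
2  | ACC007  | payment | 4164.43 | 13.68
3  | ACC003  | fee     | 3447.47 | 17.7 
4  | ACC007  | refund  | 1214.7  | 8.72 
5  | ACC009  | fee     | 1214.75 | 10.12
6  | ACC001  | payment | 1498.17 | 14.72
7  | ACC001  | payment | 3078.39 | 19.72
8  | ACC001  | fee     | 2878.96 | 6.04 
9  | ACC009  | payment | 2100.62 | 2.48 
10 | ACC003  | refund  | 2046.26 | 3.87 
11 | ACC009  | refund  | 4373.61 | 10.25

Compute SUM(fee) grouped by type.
SELECT type, SUM(fee) as result
FROM transactions
GROUP BY type

Result:
  fee: 33.86
  payment: 51.84
  refund: 22.84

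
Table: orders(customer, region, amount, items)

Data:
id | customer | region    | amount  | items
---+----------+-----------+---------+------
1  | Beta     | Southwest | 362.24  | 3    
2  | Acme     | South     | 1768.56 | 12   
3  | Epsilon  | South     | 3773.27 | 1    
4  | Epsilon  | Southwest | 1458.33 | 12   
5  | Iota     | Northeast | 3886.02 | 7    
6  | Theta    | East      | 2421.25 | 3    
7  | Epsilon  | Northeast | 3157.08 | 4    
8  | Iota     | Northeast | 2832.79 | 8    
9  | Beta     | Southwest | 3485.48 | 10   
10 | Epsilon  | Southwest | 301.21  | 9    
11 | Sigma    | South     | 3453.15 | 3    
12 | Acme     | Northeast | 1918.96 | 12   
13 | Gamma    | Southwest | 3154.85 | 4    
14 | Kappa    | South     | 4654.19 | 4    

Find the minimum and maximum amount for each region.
SELECT region, MIN(amount), MAX(amount)
FROM orders
GROUP BY region

Result:
  East: min=2421.25, max=2421.25
  Northeast: min=1918.96, max=3886.02
  South: min=1768.56, max=4654.19
  Southwest: min=301.21, max=3485.48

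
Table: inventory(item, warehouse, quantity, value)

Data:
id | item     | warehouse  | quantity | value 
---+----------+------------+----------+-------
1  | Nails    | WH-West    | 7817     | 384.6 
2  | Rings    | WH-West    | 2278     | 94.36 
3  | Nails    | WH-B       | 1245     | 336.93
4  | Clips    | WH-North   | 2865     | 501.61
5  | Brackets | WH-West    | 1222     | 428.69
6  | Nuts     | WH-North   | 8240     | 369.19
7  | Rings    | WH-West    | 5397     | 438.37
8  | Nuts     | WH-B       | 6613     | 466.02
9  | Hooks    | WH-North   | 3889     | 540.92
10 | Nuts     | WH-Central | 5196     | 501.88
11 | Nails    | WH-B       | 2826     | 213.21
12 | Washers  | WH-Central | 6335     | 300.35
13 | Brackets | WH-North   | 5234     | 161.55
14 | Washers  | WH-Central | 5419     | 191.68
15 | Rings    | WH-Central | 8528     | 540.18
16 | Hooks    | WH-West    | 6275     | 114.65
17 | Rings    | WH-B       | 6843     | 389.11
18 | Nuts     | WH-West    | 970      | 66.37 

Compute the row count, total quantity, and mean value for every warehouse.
SELECT warehouse,
       COUNT(*) as cnt,
       SUM(quantity) as total_quantity,
       AVG(value) as avg_value
FROM inventory
GROUP BY warehouse

Result:
  WH-B: 4 records, 17527 total quantity, 351.32 avg value
  WH-Central: 4 records, 25478 total quantity, 383.52 avg value
  WH-North: 4 records, 20228 total quantity, 393.32 avg value
  WH-West: 6 records, 23959 total quantity, 254.51 avg value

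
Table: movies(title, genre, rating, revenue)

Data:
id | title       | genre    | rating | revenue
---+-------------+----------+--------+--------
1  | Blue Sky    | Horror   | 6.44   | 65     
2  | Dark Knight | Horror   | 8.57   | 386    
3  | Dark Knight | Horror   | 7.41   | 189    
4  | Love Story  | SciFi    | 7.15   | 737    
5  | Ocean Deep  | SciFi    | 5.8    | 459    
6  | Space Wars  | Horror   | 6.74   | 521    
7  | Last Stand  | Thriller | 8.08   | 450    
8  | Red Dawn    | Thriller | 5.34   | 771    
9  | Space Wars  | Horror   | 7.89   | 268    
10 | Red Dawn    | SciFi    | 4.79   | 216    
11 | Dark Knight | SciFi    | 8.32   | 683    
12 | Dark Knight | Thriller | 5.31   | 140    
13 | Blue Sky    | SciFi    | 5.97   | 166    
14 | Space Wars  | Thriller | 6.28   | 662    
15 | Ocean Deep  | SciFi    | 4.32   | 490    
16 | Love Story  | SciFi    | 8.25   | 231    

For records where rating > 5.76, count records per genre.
SELECT genre, COUNT(*)
FROM movies
WHERE rating > 5.76
GROUP BY genre

Note: WHERE filters rows before grouping.

Result:
  Horror: 5
  SciFi: 5
  Thriller: 2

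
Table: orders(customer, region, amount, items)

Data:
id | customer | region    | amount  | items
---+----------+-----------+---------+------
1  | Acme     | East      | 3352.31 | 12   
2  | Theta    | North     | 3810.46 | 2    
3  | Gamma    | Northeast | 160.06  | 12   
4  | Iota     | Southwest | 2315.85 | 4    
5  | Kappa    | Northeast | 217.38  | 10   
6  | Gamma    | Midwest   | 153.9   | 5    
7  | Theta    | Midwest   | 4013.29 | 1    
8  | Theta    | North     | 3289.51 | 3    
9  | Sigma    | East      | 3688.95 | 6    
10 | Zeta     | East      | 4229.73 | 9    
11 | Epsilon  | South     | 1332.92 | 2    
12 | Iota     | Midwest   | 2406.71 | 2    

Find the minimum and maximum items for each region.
SELECT region, MIN(items), MAX(items)
FROM orders
GROUP BY region

Result:
  East: min=6, max=12
  Midwest: min=1, max=5
  North: min=2, max=3
  Northeast: min=10, max=12
  South: min=2, max=2
  Southwest: min=4, max=4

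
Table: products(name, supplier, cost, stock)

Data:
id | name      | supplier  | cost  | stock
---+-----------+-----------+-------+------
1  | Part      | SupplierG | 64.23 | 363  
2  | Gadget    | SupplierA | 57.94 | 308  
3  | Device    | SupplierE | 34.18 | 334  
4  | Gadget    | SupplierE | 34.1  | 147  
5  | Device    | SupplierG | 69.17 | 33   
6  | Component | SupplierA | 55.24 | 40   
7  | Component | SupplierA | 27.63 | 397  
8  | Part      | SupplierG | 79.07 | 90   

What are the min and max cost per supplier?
SELECT supplier, MIN(cost), MAX(cost)
FROM products
GROUP BY supplier

Result:
  SupplierA: min=27.63, max=57.94
  SupplierE: min=34.10, max=34.18
  SupplierG: min=64.23, max=79.07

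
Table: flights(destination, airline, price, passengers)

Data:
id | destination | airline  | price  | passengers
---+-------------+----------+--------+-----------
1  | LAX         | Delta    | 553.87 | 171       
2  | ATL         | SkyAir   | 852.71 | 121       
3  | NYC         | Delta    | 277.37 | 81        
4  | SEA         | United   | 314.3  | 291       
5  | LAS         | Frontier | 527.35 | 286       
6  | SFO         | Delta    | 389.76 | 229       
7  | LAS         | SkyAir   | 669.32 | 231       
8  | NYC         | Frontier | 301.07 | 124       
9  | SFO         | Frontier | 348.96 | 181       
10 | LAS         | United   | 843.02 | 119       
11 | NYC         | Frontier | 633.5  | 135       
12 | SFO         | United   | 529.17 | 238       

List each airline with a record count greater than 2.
SELECT airline, COUNT(*) as cnt
FROM flights
GROUP BY airline
HAVING COUNT(*) > 2

Result:
  Delta: 3
  Frontier: 4
  United: 3

Note: HAVING filters groups after aggregation, WHERE filters rows before.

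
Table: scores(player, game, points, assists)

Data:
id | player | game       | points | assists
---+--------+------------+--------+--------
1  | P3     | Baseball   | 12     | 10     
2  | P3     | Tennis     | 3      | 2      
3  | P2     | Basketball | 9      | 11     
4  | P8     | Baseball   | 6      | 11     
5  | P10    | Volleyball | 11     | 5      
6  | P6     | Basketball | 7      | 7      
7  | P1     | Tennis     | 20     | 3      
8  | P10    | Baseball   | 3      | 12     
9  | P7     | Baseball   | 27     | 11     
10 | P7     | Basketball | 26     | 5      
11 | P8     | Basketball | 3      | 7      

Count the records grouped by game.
SELECT game, COUNT(*) as count
FROM scores
GROUP BY game

Result:
  Baseball: 4
  Basketball: 4
  Tennis: 2
  Volleyball: 1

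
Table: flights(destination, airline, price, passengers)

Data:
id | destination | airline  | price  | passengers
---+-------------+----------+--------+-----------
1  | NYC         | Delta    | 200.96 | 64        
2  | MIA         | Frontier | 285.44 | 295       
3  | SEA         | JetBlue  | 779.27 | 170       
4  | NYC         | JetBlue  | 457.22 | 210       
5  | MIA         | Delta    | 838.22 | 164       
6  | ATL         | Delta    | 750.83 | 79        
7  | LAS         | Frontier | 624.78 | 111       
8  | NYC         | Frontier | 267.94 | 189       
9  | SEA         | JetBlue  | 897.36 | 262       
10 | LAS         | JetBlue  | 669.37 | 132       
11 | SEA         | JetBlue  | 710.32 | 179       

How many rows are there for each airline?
SELECT airline, COUNT(*) as count
FROM flights
GROUP BY airline

Result:
  Delta: 3
  Frontier: 3
  JetBlue: 5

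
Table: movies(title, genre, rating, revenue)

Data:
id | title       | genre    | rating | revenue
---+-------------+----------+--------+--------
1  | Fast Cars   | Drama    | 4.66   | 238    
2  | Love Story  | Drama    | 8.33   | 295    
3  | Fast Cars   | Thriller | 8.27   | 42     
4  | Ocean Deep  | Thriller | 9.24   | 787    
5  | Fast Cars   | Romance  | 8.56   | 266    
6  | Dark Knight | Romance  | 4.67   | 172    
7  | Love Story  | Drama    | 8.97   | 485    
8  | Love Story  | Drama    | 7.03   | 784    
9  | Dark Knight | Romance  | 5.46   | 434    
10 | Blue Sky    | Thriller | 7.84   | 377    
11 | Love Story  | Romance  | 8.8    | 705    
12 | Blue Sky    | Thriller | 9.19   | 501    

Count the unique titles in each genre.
SELECT genre, COUNT(DISTINCT title)
FROM movies
GROUP BY genre

Result:
  Drama: 2 distinct
  Romance: 3 distinct
  Thriller: 3 distinct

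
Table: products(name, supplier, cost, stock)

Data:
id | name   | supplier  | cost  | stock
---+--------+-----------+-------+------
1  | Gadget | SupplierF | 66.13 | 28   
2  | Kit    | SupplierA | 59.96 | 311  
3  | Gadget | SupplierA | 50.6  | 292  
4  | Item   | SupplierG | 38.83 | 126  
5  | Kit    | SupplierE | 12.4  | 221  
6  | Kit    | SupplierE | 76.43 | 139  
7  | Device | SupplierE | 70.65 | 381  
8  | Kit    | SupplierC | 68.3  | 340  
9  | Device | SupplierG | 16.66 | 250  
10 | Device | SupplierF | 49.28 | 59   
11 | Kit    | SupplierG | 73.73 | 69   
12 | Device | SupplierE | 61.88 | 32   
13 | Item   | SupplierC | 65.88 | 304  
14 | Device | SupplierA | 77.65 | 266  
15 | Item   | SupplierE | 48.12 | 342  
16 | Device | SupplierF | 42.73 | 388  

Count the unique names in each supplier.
SELECT supplier, COUNT(DISTINCT name)
FROM products
GROUP BY supplier

Result:
  SupplierA: 3 distinct
  SupplierC: 2 distinct
  SupplierE: 3 distinct
  SupplierF: 2 distinct
  SupplierG: 3 distinct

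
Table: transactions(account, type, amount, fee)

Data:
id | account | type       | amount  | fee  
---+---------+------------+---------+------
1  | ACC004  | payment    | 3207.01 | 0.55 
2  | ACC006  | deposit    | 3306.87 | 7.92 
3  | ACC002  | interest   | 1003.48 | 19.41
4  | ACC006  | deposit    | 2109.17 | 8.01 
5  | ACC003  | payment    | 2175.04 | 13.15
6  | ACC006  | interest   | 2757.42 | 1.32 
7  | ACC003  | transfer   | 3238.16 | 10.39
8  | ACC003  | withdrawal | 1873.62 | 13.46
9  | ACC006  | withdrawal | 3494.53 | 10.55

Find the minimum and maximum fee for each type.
SELECT type, MIN(fee), MAX(fee)
FROM transactions
GROUP BY type

Result:
  deposit: min=7.92, max=8.01
  interest: min=1.32, max=19.41
  payment: min=0.55, max=13.15
  transfer: min=10.39, max=10.39
  withdrawal: min=10.55, max=13.46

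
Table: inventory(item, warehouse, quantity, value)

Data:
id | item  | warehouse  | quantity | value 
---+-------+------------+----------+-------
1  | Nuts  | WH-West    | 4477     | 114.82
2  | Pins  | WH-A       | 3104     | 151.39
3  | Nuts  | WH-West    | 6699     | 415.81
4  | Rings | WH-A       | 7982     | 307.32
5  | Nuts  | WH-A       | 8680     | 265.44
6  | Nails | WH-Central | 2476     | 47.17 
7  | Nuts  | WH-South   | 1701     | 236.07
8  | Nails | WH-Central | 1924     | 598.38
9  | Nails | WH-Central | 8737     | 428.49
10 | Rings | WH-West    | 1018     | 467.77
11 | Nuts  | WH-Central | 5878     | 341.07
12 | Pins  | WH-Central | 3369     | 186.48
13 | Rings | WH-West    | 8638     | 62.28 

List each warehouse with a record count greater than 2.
SELECT warehouse, COUNT(*) as cnt
FROM inventory
GROUP BY warehouse
HAVING COUNT(*) > 2

Result:
  WH-A: 3
  WH-Central: 5
  WH-West: 4

Note: HAVING filters groups after aggregation, WHERE filters rows before.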